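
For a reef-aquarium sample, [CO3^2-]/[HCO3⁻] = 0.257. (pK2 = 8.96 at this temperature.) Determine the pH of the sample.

pH = 8.37

From K2 = [H⁺][CO3^2-]/[HCO3⁻]:  pH = pK2 + log₁₀([CO3^2-]/[HCO3⁻])
log₁₀(0.257) = -0.590
pH = 8.96 + (-0.590) = 8.37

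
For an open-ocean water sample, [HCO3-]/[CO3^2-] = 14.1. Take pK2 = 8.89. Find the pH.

From K2 = [H⁺][CO3^2-]/[HCO3-]:  pH = pK2 − log₁₀([HCO3-]/[CO3^2-])
log₁₀(14.1) = +1.149
pH = 8.89 − (+1.149) = 7.74

pH = 7.74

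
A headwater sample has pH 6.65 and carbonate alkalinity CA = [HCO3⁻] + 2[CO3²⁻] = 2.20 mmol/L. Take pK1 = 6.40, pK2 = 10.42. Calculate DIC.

DIC = 3.44 mmol/L

CA = [HCO3⁻] + 2[CO3²⁻] = (α₁ + 2α₂)·DIC
At pH 6.65: [H⁺]/K1 = 10^-0.25 = 0.56234, K2/[H⁺] = 10^-3.77 = 0.00016982
α₁ = 1/(1 + 0.56234 + 0.00016982) = 1/1.5625 = 0.6400; α₂ = α₁·K2/[H⁺] = 0.0001087
α₁ + 2α₂ = 0.6402
DIC = CA / (α₁ + 2α₂) = 2.20 / 0.6402 = 3.44 mmol/L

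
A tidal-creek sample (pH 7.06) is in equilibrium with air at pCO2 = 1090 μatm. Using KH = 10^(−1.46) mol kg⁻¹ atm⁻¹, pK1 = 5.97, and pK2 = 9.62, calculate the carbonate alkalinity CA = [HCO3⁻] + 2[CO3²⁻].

CA = 0.468 mmol/kg

[CO2*] = KH · pCO2 = 10^(−1.46) × 1090×10^-6 = 3.779×10^-5 mol/kg
α₀ = 1/(1 + K1/[H⁺] + K1K2/[H⁺]²) = 1/(1 + 10^+1.09 + 10^-1.47) = 0.07498
DIC = [CO2*]/α₀ = 3.779×10^-5 / 0.07498 = 0.5040 mmol/kg
CA = (α₁ + 2α₂)·DIC = (0.9225 + 2×0.002541) × 0.5040 = 0.468 mmol/kg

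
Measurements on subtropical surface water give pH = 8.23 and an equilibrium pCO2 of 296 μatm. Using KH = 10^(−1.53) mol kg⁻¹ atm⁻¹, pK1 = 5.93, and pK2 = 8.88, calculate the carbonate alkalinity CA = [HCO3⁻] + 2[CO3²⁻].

[CO2*] = KH · pCO2 = 10^(−1.53) × 296×10^-6 = 8.736×10^-6 mol/kg
α₀ = 1/(1 + K1/[H⁺] + K1K2/[H⁺]²) = 1/(1 + 10^+2.30 + 10^+1.65) = 0.004078
DIC = [CO2*]/α₀ = 8.736×10^-6 / 0.004078 = 2.142 mmol/kg
CA = (α₁ + 2α₂)·DIC = (0.8137 + 2×0.1822) × 2.142 = 2.52 mmol/kg

CA = 2.52 mmol/kg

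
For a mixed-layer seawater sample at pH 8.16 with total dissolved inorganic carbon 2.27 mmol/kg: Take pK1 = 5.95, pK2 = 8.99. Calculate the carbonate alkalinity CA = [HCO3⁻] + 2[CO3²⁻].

CA = [HCO3⁻] + 2[CO3²⁻] = (α₁ + 2α₂)·DIC
At pH 8.16: [H⁺]/K1 = 10^-2.21 = 0.0061660, K2/[H⁺] = 10^-0.83 = 0.14791
α₁ = 1/(1 + 0.0061660 + 0.14791) = 1/1.1541 = 0.8665; α₂ = α₁·K2/[H⁺] = 0.1282
α₁ + 2α₂ = 1.1228
CA = 1.1228 × 2.27 = 2.55 mmol/kg

CA = 2.55 mmol/kg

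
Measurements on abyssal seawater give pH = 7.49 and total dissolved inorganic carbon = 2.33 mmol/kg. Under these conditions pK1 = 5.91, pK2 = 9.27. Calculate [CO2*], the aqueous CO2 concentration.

α₀ = 1 / (1 + K1/[H⁺] + K1K2/[H⁺]²) = 1 / (1 + 10^+1.58 + 10^-0.20)
   = 1 / (1 + 38.019 + 0.63096) = 1/39.650 = 0.02522
[CO2*] = α₀ × DIC = 0.02522 × 2.33 = 0.0588 mmol/kg

[CO2*] = 0.0588 mmol/kg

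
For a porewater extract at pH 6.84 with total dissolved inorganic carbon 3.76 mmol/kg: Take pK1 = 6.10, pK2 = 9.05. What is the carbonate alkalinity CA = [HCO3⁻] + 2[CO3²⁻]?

CA = [HCO3⁻] + 2[CO3²⁻] = (α₁ + 2α₂)·DIC
At pH 6.84: [H⁺]/K1 = 10^-0.74 = 0.18197, K2/[H⁺] = 10^-2.21 = 0.0061660
α₁ = 1/(1 + 0.18197 + 0.0061660) = 1/1.1881 = 0.8417; α₂ = α₁·K2/[H⁺] = 0.005190
α₁ + 2α₂ = 0.8520
CA = 0.8520 × 3.76 = 3.20 mmol/kg

CA = 3.20 mmol/kg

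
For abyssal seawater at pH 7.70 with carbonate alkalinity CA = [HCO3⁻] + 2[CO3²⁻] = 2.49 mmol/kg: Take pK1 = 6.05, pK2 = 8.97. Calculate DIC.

CA = [HCO3⁻] + 2[CO3²⁻] = (α₁ + 2α₂)·DIC
At pH 7.70: [H⁺]/K1 = 10^-1.65 = 0.022387, K2/[H⁺] = 10^-1.27 = 0.053703
α₁ = 1/(1 + 0.022387 + 0.053703) = 1/1.0761 = 0.9293; α₂ = α₁·K2/[H⁺] = 0.04991
α₁ + 2α₂ = 1.0291
DIC = CA / (α₁ + 2α₂) = 2.49 / 1.0291 = 2.42 mmol/kg

DIC = 2.42 mmol/kg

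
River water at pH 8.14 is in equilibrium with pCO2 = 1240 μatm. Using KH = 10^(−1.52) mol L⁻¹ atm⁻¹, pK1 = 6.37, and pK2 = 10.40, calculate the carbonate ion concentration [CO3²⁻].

[CO3²⁻] = 12.1 μmol/L

[CO2*] = KH · pCO2 = 10^(−1.52) × 1240×10^-6 = 3.745×10^-5 mol/L
α₀ = 1/(1 + K1/[H⁺] + K1K2/[H⁺]²) = 1/(1 + 10^+1.77 + 10^-0.49) = 0.01661
DIC = [CO2*]/α₀ = 3.745×10^-5 / 0.01661 = 2.255 mmol/L
[CO3²⁻] = α₂·DIC; α₂ = 0.005375, so [CO3²⁻] = 0.005375 × 2.255 = 0.0121 mmol/L = 12.1 μmol/L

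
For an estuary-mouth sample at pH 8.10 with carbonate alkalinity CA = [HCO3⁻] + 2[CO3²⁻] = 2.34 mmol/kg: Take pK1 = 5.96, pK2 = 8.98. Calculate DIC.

CA = [HCO3⁻] + 2[CO3²⁻] = (α₁ + 2α₂)·DIC
At pH 8.10: [H⁺]/K1 = 10^-2.14 = 0.0072444, K2/[H⁺] = 10^-0.88 = 0.13183
α₁ = 1/(1 + 0.0072444 + 0.13183) = 1/1.1391 = 0.8779; α₂ = α₁·K2/[H⁺] = 0.1157
α₁ + 2α₂ = 1.1094
DIC = CA / (α₁ + 2α₂) = 2.34 / 1.1094 = 2.11 mmol/kg

DIC = 2.11 mmol/kg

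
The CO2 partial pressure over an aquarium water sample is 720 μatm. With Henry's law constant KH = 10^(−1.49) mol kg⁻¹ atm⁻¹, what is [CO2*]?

KH = 10^(−1.49) = 3.236×10^-2 mol kg⁻¹ atm⁻¹
[CO2*] = KH · pCO2 = 3.236×10^-2 × 720×10^-6 atm = 2.33×10^-5 mol/kg

[CO2*] = 23.3 μmol/kg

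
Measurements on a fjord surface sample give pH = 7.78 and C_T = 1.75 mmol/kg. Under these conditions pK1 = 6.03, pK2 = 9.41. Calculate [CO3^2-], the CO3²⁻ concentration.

α₂ = 1 / (1 + [H⁺]/K2 + [H⁺]²/(K1K2)) = 1 / (1 + 10^+1.63 + 10^-0.12)
   = 1 / (1 + 42.658 + 0.75858) = 1/44.417 = 0.02251
[CO3²⁻] = α₂ × DIC = 0.02251 × 1.75 = 0.0394 mmol/kg

[CO3²⁻] = 0.0394 mmol/kg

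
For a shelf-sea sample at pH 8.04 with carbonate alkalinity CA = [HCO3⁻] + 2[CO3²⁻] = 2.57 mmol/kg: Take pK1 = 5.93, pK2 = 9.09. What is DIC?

DIC = 2.39 mmol/kg

CA = [HCO3⁻] + 2[CO3²⁻] = (α₁ + 2α₂)·DIC
At pH 8.04: [H⁺]/K1 = 10^-2.11 = 0.0077625, K2/[H⁺] = 10^-1.05 = 0.089125
α₁ = 1/(1 + 0.0077625 + 0.089125) = 1/1.0969 = 0.9117; α₂ = α₁·K2/[H⁺] = 0.08125
α₁ + 2α₂ = 1.0742
DIC = CA / (α₁ + 2α₂) = 2.57 / 1.0742 = 2.39 mmol/kg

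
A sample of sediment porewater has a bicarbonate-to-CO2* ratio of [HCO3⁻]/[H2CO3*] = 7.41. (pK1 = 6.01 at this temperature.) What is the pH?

From K1 = [H⁺][HCO3⁻]/[H2CO3*]:  pH = pK1 + log₁₀([HCO3⁻]/[H2CO3*])
log₁₀(7.41) = +0.870
pH = 6.01 + (+0.870) = 6.88

pH = 6.88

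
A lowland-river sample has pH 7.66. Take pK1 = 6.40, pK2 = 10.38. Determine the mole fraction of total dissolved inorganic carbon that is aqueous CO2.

α₀ = 0.0520

α₀ = 1 / (1 + K1/[H⁺] + K1K2/[H⁺]²) = 1 / (1 + 10^+1.26 + 10^-1.46)
   = 1 / (1 + 18.197 + 0.034674) = 1/19.232 = 0.05200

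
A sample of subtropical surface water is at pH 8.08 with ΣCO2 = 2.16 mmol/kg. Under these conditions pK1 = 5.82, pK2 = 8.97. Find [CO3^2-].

α₂ = 1 / (1 + [H⁺]/K2 + [H⁺]²/(K1K2)) = 1 / (1 + 10^+0.89 + 10^-1.37)
   = 1 / (1 + 7.7625 + 0.042658) = 1/8.8051 = 0.1136
[CO3²⁻] = α₂ × DIC = 0.1136 × 2.16 = 0.245 mmol/kg

[CO3²⁻] = 0.245 mmol/kg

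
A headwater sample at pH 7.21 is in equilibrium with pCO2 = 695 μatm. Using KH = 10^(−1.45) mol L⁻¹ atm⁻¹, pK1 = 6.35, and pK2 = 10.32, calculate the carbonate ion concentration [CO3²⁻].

[CO2*] = KH · pCO2 = 10^(−1.45) × 695×10^-6 = 2.466×10^-5 mol/L
α₀ = 1/(1 + K1/[H⁺] + K1K2/[H⁺]²) = 1/(1 + 10^+0.86 + 10^-2.25) = 0.1212
DIC = [CO2*]/α₀ = 2.466×10^-5 / 0.1212 = 0.2034 mmol/L
[CO3²⁻] = α₂·DIC; α₂ = 0.0006816, so [CO3²⁻] = 0.0006816 × 0.2034 = 0.000139 mmol/L = 0.139 μmol/L

[CO3²⁻] = 0.139 μmol/L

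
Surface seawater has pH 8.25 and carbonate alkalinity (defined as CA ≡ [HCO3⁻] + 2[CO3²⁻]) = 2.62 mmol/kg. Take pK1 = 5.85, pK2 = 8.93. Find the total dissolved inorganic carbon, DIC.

CA = [HCO3⁻] + 2[CO3²⁻] = (α₁ + 2α₂)·DIC
At pH 8.25: [H⁺]/K1 = 10^-2.40 = 0.0039811, K2/[H⁺] = 10^-0.68 = 0.20893
α₁ = 1/(1 + 0.0039811 + 0.20893) = 1/1.2129 = 0.8245; α₂ = α₁·K2/[H⁺] = 0.1723
α₁ + 2α₂ = 1.1690
DIC = CA / (α₁ + 2α₂) = 2.62 / 1.1690 = 2.24 mmol/kg

DIC = 2.24 mmol/kg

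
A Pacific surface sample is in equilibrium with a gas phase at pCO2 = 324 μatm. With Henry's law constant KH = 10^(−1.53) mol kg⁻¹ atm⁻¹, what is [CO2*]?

[CO2*] = 9.56 μmol/kg

KH = 10^(−1.53) = 2.951×10^-2 mol kg⁻¹ atm⁻¹
[CO2*] = KH · pCO2 = 2.951×10^-2 × 324×10^-6 atm = 9.56×10^-6 mol/kg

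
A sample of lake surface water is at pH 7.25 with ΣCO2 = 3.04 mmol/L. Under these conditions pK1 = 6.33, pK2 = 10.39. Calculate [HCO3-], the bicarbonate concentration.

[HCO3⁻] = 2.71 mmol/L

α₁ = 1 / (1 + [H⁺]/K1 + K2/[H⁺]) = 1 / (1 + 10^-0.92 + 10^-3.14)
   = 1 / (1 + 0.12023 + 0.00072444) = 1/1.1210 = 0.8921
[HCO3⁻] = α₁ × DIC = 0.8921 × 3.04 = 2.71 mmol/L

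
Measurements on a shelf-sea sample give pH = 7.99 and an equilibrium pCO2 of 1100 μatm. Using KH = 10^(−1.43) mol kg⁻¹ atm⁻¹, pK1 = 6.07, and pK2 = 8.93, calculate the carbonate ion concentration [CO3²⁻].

[CO2*] = KH · pCO2 = 10^(−1.43) × 1100×10^-6 = 4.087×10^-5 mol/kg
α₀ = 1/(1 + K1/[H⁺] + K1K2/[H⁺]²) = 1/(1 + 10^+1.92 + 10^+0.98) = 0.01067
DIC = [CO2*]/α₀ = 4.087×10^-5 / 0.01067 = 3.830 mmol/kg
[CO3²⁻] = α₂·DIC; α₂ = 0.1019, so [CO3²⁻] = 0.1019 × 3.830 = 0.390 mmol/kg

[CO3²⁻] = 0.390 mmol/kg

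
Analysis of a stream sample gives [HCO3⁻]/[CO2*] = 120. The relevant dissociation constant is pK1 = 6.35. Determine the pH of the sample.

From K1 = [H⁺][HCO3⁻]/[CO2*]:  pH = pK1 + log₁₀([HCO3⁻]/[CO2*])
log₁₀(120) = +2.079
pH = 6.35 + (+2.079) = 8.43

pH = 8.43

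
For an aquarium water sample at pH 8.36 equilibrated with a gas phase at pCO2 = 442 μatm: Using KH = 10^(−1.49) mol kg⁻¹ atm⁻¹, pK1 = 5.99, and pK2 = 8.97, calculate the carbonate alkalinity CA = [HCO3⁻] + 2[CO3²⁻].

CA = 5.00 mmol/kg

[CO2*] = KH · pCO2 = 10^(−1.49) × 442×10^-6 = 1.430×10^-5 mol/kg
α₀ = 1/(1 + K1/[H⁺] + K1K2/[H⁺]²) = 1/(1 + 10^+2.37 + 10^+1.76) = 0.003413
DIC = [CO2*]/α₀ = 1.430×10^-5 / 0.003413 = 4.190 mmol/kg
CA = (α₁ + 2α₂)·DIC = (0.8002 + 2×0.1964) × 4.190 = 5.00 mmol/kg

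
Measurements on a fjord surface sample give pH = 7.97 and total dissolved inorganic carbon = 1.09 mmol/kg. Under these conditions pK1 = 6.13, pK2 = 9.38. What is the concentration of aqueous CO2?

α₀ = 1 / (1 + K1/[H⁺] + K1K2/[H⁺]²) = 1 / (1 + 10^+1.84 + 10^+0.43)
   = 1 / (1 + 69.183 + 2.6915) = 1/72.875 = 0.01372
[CO2*] = α₀ × DIC = 0.01372 × 1.09 = 0.0150 mmol/kg = 15.0 μmol/kg

[CO2*] = 15.0 μmol/kg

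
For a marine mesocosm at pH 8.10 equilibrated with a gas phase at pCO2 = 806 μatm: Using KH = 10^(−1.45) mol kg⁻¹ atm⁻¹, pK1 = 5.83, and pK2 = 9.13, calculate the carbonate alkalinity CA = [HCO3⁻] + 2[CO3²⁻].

CA = 6.32 mmol/kg

[CO2*] = KH · pCO2 = 10^(−1.45) × 806×10^-6 = 2.860×10^-5 mol/kg
α₀ = 1/(1 + K1/[H⁺] + K1K2/[H⁺]²) = 1/(1 + 10^+2.27 + 10^+1.24) = 0.004888
DIC = [CO2*]/α₀ = 2.860×10^-5 / 0.004888 = 5.851 mmol/kg
CA = (α₁ + 2α₂)·DIC = (0.9102 + 2×0.08494) × 5.851 = 6.32 mmol/kg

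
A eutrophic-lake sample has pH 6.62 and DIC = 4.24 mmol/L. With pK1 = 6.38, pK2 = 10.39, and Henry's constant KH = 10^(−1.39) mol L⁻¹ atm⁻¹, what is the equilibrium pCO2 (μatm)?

pCO2 = 3.80×10^4 μatm

α₀ = 1 / (1 + K1/[H⁺] + K1K2/[H⁺]²) = 1 / (1 + 10^+0.24 + 10^-3.53)
   = 1 / (1 + 1.7378 + 0.00029512) = 1/2.7381 = 0.3652
[CO2*] = α₀ × DIC = 0.3652 × 4.24 = 1.549 mmol/L
pCO2 = [CO2*]/KH = 1.549×10^-3 / 4.074×10^-2 = 3.80×10^4 μatm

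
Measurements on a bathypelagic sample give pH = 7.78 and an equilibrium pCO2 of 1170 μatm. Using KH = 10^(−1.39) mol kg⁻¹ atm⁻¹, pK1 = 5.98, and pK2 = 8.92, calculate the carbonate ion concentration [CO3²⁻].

[CO2*] = KH · pCO2 = 10^(−1.39) × 1170×10^-6 = 4.766×10^-5 mol/kg
α₀ = 1/(1 + K1/[H⁺] + K1K2/[H⁺]²) = 1/(1 + 10^+1.80 + 10^+0.66) = 0.01456
DIC = [CO2*]/α₀ = 4.766×10^-5 / 0.01456 = 3.273 mmol/kg
[CO3²⁻] = α₂·DIC; α₂ = 0.06657, so [CO3²⁻] = 0.06657 × 3.273 = 0.218 mmol/kg

[CO3²⁻] = 0.218 mmol/kg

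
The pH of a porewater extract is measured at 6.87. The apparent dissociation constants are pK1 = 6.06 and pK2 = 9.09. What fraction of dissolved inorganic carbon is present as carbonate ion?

α₂ = 0.00519

α₂ = 1 / (1 + [H⁺]/K2 + [H⁺]²/(K1K2)) = 1 / (1 + 10^+2.22 + 10^+1.41)
   = 1 / (1 + 165.96 + 25.704) = 1/192.66 = 0.005190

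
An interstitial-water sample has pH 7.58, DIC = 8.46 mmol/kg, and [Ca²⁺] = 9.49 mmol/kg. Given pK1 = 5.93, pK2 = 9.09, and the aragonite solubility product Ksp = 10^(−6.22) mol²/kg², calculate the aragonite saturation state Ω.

α₂ = 1 / (1 + [H⁺]/K2 + [H⁺]²/(K1K2)) = 1 / (1 + 10^+1.51 + 10^-0.14)
   = 1 / (1 + 32.359 + 0.72444) = 1/34.084 = 0.02934
[CO3²⁻] = α₂ × DIC = 0.02934 × 8.46 = 0.2482 mmol/kg
Ksp = 10^(−6.22) = 6.026×10^-7
Ω = [Ca²⁺][CO3²⁻]/Ksp = (9.49×10^-3)(2.482×10^-4) / 6.026×10^-7 = 3.91

Ω = 3.91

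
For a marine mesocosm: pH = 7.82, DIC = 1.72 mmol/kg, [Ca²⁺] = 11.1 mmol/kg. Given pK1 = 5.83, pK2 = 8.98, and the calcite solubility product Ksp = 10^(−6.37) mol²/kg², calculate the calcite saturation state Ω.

α₂ = 1 / (1 + [H⁺]/K2 + [H⁺]²/(K1K2)) = 1 / (1 + 10^+1.16 + 10^-0.83)
   = 1 / (1 + 14.454 + 0.14791) = 1/15.602 = 0.06409
[CO3²⁻] = α₂ × DIC = 0.06409 × 1.72 = 0.1102 mmol/kg
Ksp = 10^(−6.37) = 4.266×10^-7
Ω = [Ca²⁺][CO3²⁻]/Ksp = (11.1×10^-3)(1.102×10^-4) / 4.266×10^-7 = 2.87

Ω = 2.87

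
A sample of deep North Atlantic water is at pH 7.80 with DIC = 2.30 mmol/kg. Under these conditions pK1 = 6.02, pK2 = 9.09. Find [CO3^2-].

[CO3²⁻] = 0.110 mmol/kg

α₂ = 1 / (1 + [H⁺]/K2 + [H⁺]²/(K1K2)) = 1 / (1 + 10^+1.29 + 10^-0.49)
   = 1 / (1 + 19.498 + 0.32359) = 1/20.822 = 0.04803
[CO3²⁻] = α₂ × DIC = 0.04803 × 2.30 = 0.110 mmol/kg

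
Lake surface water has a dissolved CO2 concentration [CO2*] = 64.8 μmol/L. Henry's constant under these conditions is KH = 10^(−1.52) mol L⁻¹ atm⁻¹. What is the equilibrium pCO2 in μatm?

pCO2 = 2150 μatm

KH = 10^(−1.52) = 3.020×10^-2 mol L⁻¹ atm⁻¹
pCO2 = [CO2*]/KH = 64.8×10^-6 / 3.020×10^-2 = 2.15×10^-3 atm = 2150 μatm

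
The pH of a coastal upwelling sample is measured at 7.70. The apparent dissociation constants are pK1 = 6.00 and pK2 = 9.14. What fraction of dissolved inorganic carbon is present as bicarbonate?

α₁ = 0.947

α₁ = 1 / (1 + [H⁺]/K1 + K2/[H⁺]) = 1 / (1 + 10^-1.70 + 10^-1.44)
   = 1 / (1 + 0.019953 + 0.036308) = 1/1.0563 = 0.9467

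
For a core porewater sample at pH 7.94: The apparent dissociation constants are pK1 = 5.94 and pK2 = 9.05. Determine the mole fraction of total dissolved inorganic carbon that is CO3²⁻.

α₂ = 0.0714

α₂ = 1 / (1 + [H⁺]/K2 + [H⁺]²/(K1K2)) = 1 / (1 + 10^+1.11 + 10^-0.89)
   = 1 / (1 + 12.882 + 0.12882) = 1/14.011 = 0.07137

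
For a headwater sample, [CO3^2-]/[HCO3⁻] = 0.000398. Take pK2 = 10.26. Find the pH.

From K2 = [H⁺][CO3^2-]/[HCO3⁻]:  pH = pK2 + log₁₀([CO3^2-]/[HCO3⁻])
log₁₀(0.000398) = -3.400
pH = 10.26 + (-3.400) = 6.86

pH = 6.86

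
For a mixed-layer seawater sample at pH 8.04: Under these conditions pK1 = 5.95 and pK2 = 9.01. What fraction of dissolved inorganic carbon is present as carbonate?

α₂ = 0.0961

α₂ = 1 / (1 + [H⁺]/K2 + [H⁺]²/(K1K2)) = 1 / (1 + 10^+0.97 + 10^-1.12)
   = 1 / (1 + 9.3325 + 0.075858) = 1/10.408 = 0.09608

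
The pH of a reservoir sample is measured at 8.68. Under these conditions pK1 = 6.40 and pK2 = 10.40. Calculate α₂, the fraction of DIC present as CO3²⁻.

α₂ = 1 / (1 + [H⁺]/K2 + [H⁺]²/(K1K2)) = 1 / (1 + 10^+1.72 + 10^-0.56)
   = 1 / (1 + 52.481 + 0.27542) = 1/53.756 = 0.01860

α₂ = 0.0186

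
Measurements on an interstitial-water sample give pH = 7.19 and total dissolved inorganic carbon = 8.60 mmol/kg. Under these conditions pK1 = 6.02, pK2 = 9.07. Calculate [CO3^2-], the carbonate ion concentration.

α₂ = 1 / (1 + [H⁺]/K2 + [H⁺]²/(K1K2)) = 1 / (1 + 10^+1.88 + 10^+0.71)
   = 1 / (1 + 75.858 + 5.1286) = 1/81.986 = 0.01220
[CO3²⁻] = α₂ × DIC = 0.01220 × 8.60 = 0.105 mmol/kg

[CO3²⁻] = 0.105 mmol/kg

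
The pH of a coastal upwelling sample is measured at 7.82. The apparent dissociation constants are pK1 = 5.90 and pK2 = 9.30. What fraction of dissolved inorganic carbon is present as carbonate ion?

α₂ = 1 / (1 + [H⁺]/K2 + [H⁺]²/(K1K2)) = 1 / (1 + 10^+1.48 + 10^-0.44)
   = 1 / (1 + 30.200 + 0.36308) = 1/31.563 = 0.03168

α₂ = 0.0317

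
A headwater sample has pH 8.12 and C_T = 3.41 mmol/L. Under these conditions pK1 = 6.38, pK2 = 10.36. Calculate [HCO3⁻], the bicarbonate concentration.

[HCO3⁻] = 3.33 mmol/L

α₁ = 1 / (1 + [H⁺]/K1 + K2/[H⁺]) = 1 / (1 + 10^-1.74 + 10^-2.24)
   = 1 / (1 + 0.018197 + 0.0057544) = 1/1.0240 = 0.9766
[HCO3⁻] = α₁ × DIC = 0.9766 × 3.41 = 3.33 mmol/L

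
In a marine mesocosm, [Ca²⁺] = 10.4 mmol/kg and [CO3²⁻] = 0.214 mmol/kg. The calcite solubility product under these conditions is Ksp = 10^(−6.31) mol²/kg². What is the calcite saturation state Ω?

Ksp = 10^(−6.31) = 4.898×10^-7
Ω = [Ca²⁺][CO3²⁻]/Ksp = (10.4×10^-3)(0.214×10^-3) / 4.898×10^-7 = 4.54

Ω = 4.54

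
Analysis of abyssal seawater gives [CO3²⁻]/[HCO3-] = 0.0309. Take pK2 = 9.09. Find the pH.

pH = 7.58

From K2 = [H⁺][CO3²⁻]/[HCO3-]:  pH = pK2 + log₁₀([CO3²⁻]/[HCO3-])
log₁₀(0.0309) = -1.510
pH = 9.09 + (-1.510) = 7.58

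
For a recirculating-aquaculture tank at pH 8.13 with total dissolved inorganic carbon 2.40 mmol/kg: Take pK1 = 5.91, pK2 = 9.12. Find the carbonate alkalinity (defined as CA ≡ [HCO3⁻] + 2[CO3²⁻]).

CA = 2.61 mmol/kg

CA = [HCO3⁻] + 2[CO3²⁻] = (α₁ + 2α₂)·DIC
At pH 8.13: [H⁺]/K1 = 10^-2.22 = 0.0060256, K2/[H⁺] = 10^-0.99 = 0.10233
α₁ = 1/(1 + 0.0060256 + 0.10233) = 1/1.1084 = 0.9022; α₂ = α₁·K2/[H⁺] = 0.09233
α₁ + 2α₂ = 1.0869
CA = 1.0869 × 2.40 = 2.61 mmol/kg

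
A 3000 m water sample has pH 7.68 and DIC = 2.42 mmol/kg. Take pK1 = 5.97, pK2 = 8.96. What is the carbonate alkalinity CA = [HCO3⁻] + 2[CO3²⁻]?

CA = [HCO3⁻] + 2[CO3²⁻] = (α₁ + 2α₂)·DIC
At pH 7.68: [H⁺]/K1 = 10^-1.71 = 0.019498, K2/[H⁺] = 10^-1.28 = 0.052481
α₁ = 1/(1 + 0.019498 + 0.052481) = 1/1.0720 = 0.9329; α₂ = α₁·K2/[H⁺] = 0.04896
α₁ + 2α₂ = 1.0308
CA = 1.0308 × 2.42 = 2.49 mmol/kg

CA = 2.49 mmol/kg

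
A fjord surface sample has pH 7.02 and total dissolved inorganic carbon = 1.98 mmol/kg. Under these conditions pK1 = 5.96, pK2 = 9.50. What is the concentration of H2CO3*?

α₀ = 1 / (1 + K1/[H⁺] + K1K2/[H⁺]²) = 1 / (1 + 10^+1.06 + 10^-1.42)
   = 1 / (1 + 11.482 + 0.038019) = 1/12.520 = 0.07988
[CO2*] = α₀ × DIC = 0.07988 × 1.98 = 0.158 mmol/kg

[CO2*] = 0.158 mmol/kg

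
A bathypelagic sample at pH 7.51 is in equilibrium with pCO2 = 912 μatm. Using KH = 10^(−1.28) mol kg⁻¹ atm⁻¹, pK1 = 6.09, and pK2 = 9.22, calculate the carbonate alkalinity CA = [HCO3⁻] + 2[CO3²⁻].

CA = 1.31 mmol/kg

[CO2*] = KH · pCO2 = 10^(−1.28) × 912×10^-6 = 4.786×10^-5 mol/kg
α₀ = 1/(1 + K1/[H⁺] + K1K2/[H⁺]²) = 1/(1 + 10^+1.42 + 10^-0.29) = 0.03595
DIC = [CO2*]/α₀ = 4.786×10^-5 / 0.03595 = 1.331 mmol/kg
CA = (α₁ + 2α₂)·DIC = (0.9456 + 2×0.01844) × 1.331 = 1.31 mmol/kg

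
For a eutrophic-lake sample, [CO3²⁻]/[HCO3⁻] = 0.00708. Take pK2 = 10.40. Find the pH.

pH = 8.25

From K2 = [H⁺][CO3²⁻]/[HCO3⁻]:  pH = pK2 + log₁₀([CO3²⁻]/[HCO3⁻])
log₁₀(0.00708) = -2.150
pH = 10.40 + (-2.150) = 8.25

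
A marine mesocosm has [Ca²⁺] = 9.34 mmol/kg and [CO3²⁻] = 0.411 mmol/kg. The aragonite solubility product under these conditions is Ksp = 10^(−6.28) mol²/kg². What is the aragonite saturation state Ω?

Ksp = 10^(−6.28) = 5.248×10^-7
Ω = [Ca²⁺][CO3²⁻]/Ksp = (9.34×10^-3)(0.411×10^-3) / 5.248×10^-7 = 7.31

Ω = 7.31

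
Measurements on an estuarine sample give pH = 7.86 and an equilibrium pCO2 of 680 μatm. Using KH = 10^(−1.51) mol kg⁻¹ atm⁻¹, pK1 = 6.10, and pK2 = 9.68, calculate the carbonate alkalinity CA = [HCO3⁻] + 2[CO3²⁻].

[CO2*] = KH · pCO2 = 10^(−1.51) × 680×10^-6 = 2.101×10^-5 mol/kg
α₀ = 1/(1 + K1/[H⁺] + K1K2/[H⁺]²) = 1/(1 + 10^+1.76 + 10^-0.06) = 0.01683
DIC = [CO2*]/α₀ = 2.101×10^-5 / 0.01683 = 1.249 mmol/kg
CA = (α₁ + 2α₂)·DIC = (0.9685 + 2×0.01466) × 1.249 = 1.25 mmol/kg

CA = 1.25 mmol/kg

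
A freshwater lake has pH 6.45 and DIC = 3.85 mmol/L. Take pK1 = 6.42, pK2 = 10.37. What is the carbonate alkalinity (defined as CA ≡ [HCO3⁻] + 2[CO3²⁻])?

CA = 1.99 mmol/L

CA = [HCO3⁻] + 2[CO3²⁻] = (α₁ + 2α₂)·DIC
At pH 6.45: [H⁺]/K1 = 10^-0.03 = 0.93325, K2/[H⁺] = 10^-3.92 = 0.00012023
α₁ = 1/(1 + 0.93325 + 0.00012023) = 1/1.9334 = 0.5172; α₂ = α₁·K2/[H⁺] = 6.218×10^-5
α₁ + 2α₂ = 0.5174
CA = 0.5174 × 3.85 = 1.99 mmol/L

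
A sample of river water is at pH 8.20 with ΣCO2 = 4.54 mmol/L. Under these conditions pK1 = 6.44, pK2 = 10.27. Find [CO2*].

[CO2*] = 0.0769 mmol/L

α₀ = 1 / (1 + K1/[H⁺] + K1K2/[H⁺]²) = 1 / (1 + 10^+1.76 + 10^-0.31)
   = 1 / (1 + 57.544 + 0.48978) = 1/59.034 = 0.01694
[CO2*] = α₀ × DIC = 0.01694 × 4.54 = 0.0769 mmol/L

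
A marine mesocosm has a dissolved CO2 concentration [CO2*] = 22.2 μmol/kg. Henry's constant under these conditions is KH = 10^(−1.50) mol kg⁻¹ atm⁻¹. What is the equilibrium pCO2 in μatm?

pCO2 = 702 μatm

KH = 10^(−1.50) = 3.162×10^-2 mol kg⁻¹ atm⁻¹
pCO2 = [CO2*]/KH = 22.2×10^-6 / 3.162×10^-2 = 7.02×10^-4 atm = 702 μatm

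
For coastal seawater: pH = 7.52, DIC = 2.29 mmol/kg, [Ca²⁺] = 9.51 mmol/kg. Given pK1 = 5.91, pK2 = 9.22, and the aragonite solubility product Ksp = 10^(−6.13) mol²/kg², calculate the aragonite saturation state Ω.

Ω = 0.561

α₂ = 1 / (1 + [H⁺]/K2 + [H⁺]²/(K1K2)) = 1 / (1 + 10^+1.70 + 10^+0.09)
   = 1 / (1 + 50.119 + 1.2303) = 1/52.349 = 0.01910
[CO3²⁻] = α₂ × DIC = 0.01910 × 2.29 = 0.04374 mmol/kg
Ksp = 10^(−6.13) = 7.413×10^-7
Ω = [Ca²⁺][CO3²⁻]/Ksp = (9.51×10^-3)(4.374×10^-5) / 7.413×10^-7 = 0.561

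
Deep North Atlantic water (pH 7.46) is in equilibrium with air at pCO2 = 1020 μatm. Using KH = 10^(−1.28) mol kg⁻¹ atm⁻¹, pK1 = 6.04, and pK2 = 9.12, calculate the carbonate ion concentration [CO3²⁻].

[CO2*] = KH · pCO2 = 10^(−1.28) × 1020×10^-6 = 5.353×10^-5 mol/kg
α₀ = 1/(1 + K1/[H⁺] + K1K2/[H⁺]²) = 1/(1 + 10^+1.42 + 10^-0.24) = 0.03587
DIC = [CO2*]/α₀ = 5.353×10^-5 / 0.03587 = 1.492 mmol/kg
[CO3²⁻] = α₂·DIC; α₂ = 0.02064, so [CO3²⁻] = 0.02064 × 1.492 = 0.0308 mmol/kg

[CO3²⁻] = 0.0308 mmol/kg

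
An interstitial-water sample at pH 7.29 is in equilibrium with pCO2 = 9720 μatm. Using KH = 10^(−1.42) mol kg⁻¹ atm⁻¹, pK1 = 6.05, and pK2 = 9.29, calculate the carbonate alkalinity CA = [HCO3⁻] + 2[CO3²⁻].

[CO2*] = KH · pCO2 = 10^(−1.42) × 9720×10^-6 = 3.695×10^-4 mol/kg
α₀ = 1/(1 + K1/[H⁺] + K1K2/[H⁺]²) = 1/(1 + 10^+1.24 + 10^-0.76) = 0.05390
DIC = [CO2*]/α₀ = 3.695×10^-4 / 0.05390 = 6.856 mmol/kg
CA = (α₁ + 2α₂)·DIC = (0.9367 + 2×0.009367) × 6.856 = 6.55 mmol/kg

CA = 6.55 mmol/kg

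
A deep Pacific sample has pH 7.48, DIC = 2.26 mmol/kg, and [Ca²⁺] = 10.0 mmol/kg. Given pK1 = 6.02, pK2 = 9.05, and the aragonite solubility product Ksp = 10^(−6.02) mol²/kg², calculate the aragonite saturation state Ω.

Ω = 0.600

α₂ = 1 / (1 + [H⁺]/K2 + [H⁺]²/(K1K2)) = 1 / (1 + 10^+1.57 + 10^+0.11)
   = 1 / (1 + 37.154 + 1.2882) = 1/39.442 = 0.02535
[CO3²⁻] = α₂ × DIC = 0.02535 × 2.26 = 0.05730 mmol/kg
Ksp = 10^(−6.02) = 9.550×10^-7
Ω = [Ca²⁺][CO3²⁻]/Ksp = (10.0×10^-3)(5.730×10^-5) / 9.550×10^-7 = 0.600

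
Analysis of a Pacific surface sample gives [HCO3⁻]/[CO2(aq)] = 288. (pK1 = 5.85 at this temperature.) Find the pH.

From K1 = [H⁺][HCO3⁻]/[CO2(aq)]:  pH = pK1 + log₁₀([HCO3⁻]/[CO2(aq)])
log₁₀(288) = +2.459
pH = 5.85 + (+2.459) = 8.31

pH = 8.31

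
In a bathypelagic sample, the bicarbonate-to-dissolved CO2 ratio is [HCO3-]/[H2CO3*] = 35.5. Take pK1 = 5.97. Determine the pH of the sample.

pH = 7.52

From K1 = [H⁺][HCO3-]/[H2CO3*]:  pH = pK1 + log₁₀([HCO3-]/[H2CO3*])
log₁₀(35.5) = +1.550
pH = 5.97 + (+1.550) = 7.52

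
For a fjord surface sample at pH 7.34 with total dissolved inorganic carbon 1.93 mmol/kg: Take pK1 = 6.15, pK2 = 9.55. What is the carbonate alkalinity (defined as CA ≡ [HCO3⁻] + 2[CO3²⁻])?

CA = 1.82 mmol/kg

CA = [HCO3⁻] + 2[CO3²⁻] = (α₁ + 2α₂)·DIC
At pH 7.34: [H⁺]/K1 = 10^-1.19 = 0.064565, K2/[H⁺] = 10^-2.21 = 0.0061660
α₁ = 1/(1 + 0.064565 + 0.0061660) = 1/1.0707 = 0.9339; α₂ = α₁·K2/[H⁺] = 0.005759
α₁ + 2α₂ = 0.9455
CA = 0.9455 × 1.93 = 1.82 mmol/kg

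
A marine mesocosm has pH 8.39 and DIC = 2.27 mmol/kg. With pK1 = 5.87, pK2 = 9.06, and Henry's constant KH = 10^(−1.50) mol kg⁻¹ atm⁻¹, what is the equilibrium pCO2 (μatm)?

pCO2 = 178 μatm

α₀ = 1 / (1 + K1/[H⁺] + K1K2/[H⁺]²) = 1 / (1 + 10^+2.52 + 10^+1.85)
   = 1 / (1 + 331.13 + 70.795) = 1/402.93 = 0.002482
[CO2*] = α₀ × DIC = 0.002482 × 2.27 = 0.005634 mmol/kg = 5.634 μmol/kg
pCO2 = [CO2*]/KH = 5.634×10^-6 / 3.162×10^-2 = 178 μatm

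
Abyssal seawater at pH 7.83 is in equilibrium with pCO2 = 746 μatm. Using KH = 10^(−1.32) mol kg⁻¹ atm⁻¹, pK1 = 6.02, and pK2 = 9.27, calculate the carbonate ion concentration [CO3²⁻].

[CO2*] = KH · pCO2 = 10^(−1.32) × 746×10^-6 = 3.571×10^-5 mol/kg
α₀ = 1/(1 + K1/[H⁺] + K1K2/[H⁺]²) = 1/(1 + 10^+1.81 + 10^+0.37) = 0.01473
DIC = [CO2*]/α₀ = 3.571×10^-5 / 0.01473 = 2.425 mmol/kg
[CO3²⁻] = α₂·DIC; α₂ = 0.03452, so [CO3²⁻] = 0.03452 × 2.425 = 0.0837 mmol/kg

[CO3²⁻] = 0.0837 mmol/kg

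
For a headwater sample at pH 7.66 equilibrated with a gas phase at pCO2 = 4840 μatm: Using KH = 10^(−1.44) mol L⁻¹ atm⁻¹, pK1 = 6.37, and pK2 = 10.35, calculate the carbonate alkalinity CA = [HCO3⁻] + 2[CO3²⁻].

CA = 3.44 mmol/L

[CO2*] = KH · pCO2 = 10^(−1.44) × 4840×10^-6 = 1.757×10^-4 mol/L
α₀ = 1/(1 + K1/[H⁺] + K1K2/[H⁺]²) = 1/(1 + 10^+1.29 + 10^-1.40) = 0.04869
DIC = [CO2*]/α₀ = 1.757×10^-4 / 0.04869 = 3.609 mmol/L
CA = (α₁ + 2α₂)·DIC = (0.9494 + 2×0.001938) × 3.609 = 3.44 mmol/L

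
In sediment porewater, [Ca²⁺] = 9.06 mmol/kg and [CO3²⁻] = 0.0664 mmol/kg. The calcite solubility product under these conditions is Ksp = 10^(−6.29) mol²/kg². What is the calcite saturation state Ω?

Ksp = 10^(−6.29) = 5.129×10^-7
Ω = [Ca²⁺][CO3²⁻]/Ksp = (9.06×10^-3)(0.0664×10^-3) / 5.129×10^-7 = 1.17

Ω = 1.17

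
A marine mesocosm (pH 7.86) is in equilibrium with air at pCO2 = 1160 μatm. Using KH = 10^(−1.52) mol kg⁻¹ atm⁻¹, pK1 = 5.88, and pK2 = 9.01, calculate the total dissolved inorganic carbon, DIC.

DIC = 3.62 mmol/kg

[CO2*] = KH · pCO2 = 10^(−1.52) × 1160×10^-6 = 3.503×10^-5 mol/kg
α₀ = 1/(1 + K1/[H⁺] + K1K2/[H⁺]²) = 1/(1 + 10^+1.98 + 10^+0.83) = 0.009684
DIC = [CO2*]/α₀ = 3.503×10^-5 / 0.009684 = 3.62 mmol/kg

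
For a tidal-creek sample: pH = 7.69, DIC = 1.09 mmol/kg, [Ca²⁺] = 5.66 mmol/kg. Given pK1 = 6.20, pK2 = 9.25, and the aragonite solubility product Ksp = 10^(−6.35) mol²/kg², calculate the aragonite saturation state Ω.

Ω = 0.359

α₂ = 1 / (1 + [H⁺]/K2 + [H⁺]²/(K1K2)) = 1 / (1 + 10^+1.56 + 10^+0.07)
   = 1 / (1 + 36.308 + 1.1749) = 1/38.483 = 0.02599
[CO3²⁻] = α₂ × DIC = 0.02599 × 1.09 = 0.02832 mmol/kg
Ksp = 10^(−6.35) = 4.467×10^-7
Ω = [Ca²⁺][CO3²⁻]/Ksp = (5.66×10^-3)(2.832×10^-5) / 4.467×10^-7 = 0.359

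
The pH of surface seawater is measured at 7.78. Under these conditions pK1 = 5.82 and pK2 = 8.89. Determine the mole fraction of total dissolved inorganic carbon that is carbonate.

α₂ = 1 / (1 + [H⁺]/K2 + [H⁺]²/(K1K2)) = 1 / (1 + 10^+1.11 + 10^-0.85)
   = 1 / (1 + 12.882 + 0.14125) = 1/14.024 = 0.07131

α₂ = 0.0713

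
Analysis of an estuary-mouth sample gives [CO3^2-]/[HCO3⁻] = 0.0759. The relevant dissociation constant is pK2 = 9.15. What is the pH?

From K2 = [H⁺][CO3^2-]/[HCO3⁻]:  pH = pK2 + log₁₀([CO3^2-]/[HCO3⁻])
log₁₀(0.0759) = -1.120
pH = 9.15 + (-1.120) = 8.03

pH = 8.03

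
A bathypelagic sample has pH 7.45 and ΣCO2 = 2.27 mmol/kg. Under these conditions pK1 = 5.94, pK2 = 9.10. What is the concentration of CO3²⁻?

α₂ = 1 / (1 + [H⁺]/K2 + [H⁺]²/(K1K2)) = 1 / (1 + 10^+1.65 + 10^+0.14)
   = 1 / (1 + 44.668 + 1.3804) = 1/47.049 = 0.02125
[CO3²⁻] = α₂ × DIC = 0.02125 × 2.27 = 0.0482 mmol/kg

[CO3²⁻] = 0.0482 mmol/kg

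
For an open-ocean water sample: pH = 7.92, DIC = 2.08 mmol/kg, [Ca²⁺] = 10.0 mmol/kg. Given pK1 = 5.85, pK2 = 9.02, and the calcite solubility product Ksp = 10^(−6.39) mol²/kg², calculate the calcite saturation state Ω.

Ω = 3.73

α₂ = 1 / (1 + [H⁺]/K2 + [H⁺]²/(K1K2)) = 1 / (1 + 10^+1.10 + 10^-0.97)
   = 1 / (1 + 12.589 + 0.10715) = 1/13.696 = 0.07301
[CO3²⁻] = α₂ × DIC = 0.07301 × 2.08 = 0.1519 mmol/kg
Ksp = 10^(−6.39) = 4.074×10^-7
Ω = [Ca²⁺][CO3²⁻]/Ksp = (10.0×10^-3)(1.519×10^-4) / 4.074×10^-7 = 3.73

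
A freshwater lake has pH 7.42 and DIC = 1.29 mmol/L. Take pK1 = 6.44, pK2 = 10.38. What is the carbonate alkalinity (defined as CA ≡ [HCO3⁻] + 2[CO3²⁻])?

CA = 1.17 mmol/L

CA = [HCO3⁻] + 2[CO3²⁻] = (α₁ + 2α₂)·DIC
At pH 7.42: [H⁺]/K1 = 10^-0.98 = 0.10471, K2/[H⁺] = 10^-2.96 = 0.0010965
α₁ = 1/(1 + 0.10471 + 0.0010965) = 1/1.1058 = 0.9043; α₂ = α₁·K2/[H⁺] = 0.0009916
α₁ + 2α₂ = 0.9063
CA = 0.9063 × 1.29 = 1.17 mmol/L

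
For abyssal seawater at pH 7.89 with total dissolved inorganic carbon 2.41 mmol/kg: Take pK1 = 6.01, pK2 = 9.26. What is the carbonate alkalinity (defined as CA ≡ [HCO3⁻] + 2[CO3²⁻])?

CA = 2.48 mmol/kg

CA = [HCO3⁻] + 2[CO3²⁻] = (α₁ + 2α₂)·DIC
At pH 7.89: [H⁺]/K1 = 10^-1.88 = 0.013183, K2/[H⁺] = 10^-1.37 = 0.042658
α₁ = 1/(1 + 0.013183 + 0.042658) = 1/1.0558 = 0.9471; α₂ = α₁·K2/[H⁺] = 0.04040
α₁ + 2α₂ = 1.0279
CA = 1.0279 × 2.41 = 2.48 mmol/kg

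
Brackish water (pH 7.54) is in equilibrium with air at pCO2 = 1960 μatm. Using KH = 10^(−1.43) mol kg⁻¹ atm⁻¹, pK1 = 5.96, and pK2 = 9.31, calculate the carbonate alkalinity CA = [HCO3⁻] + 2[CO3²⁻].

CA = 2.86 mmol/kg

[CO2*] = KH · pCO2 = 10^(−1.43) × 1960×10^-6 = 7.282×10^-5 mol/kg
α₀ = 1/(1 + K1/[H⁺] + K1K2/[H⁺]²) = 1/(1 + 10^+1.58 + 10^-0.19) = 0.02521
DIC = [CO2*]/α₀ = 7.282×10^-5 / 0.02521 = 2.888 mmol/kg
CA = (α₁ + 2α₂)·DIC = (0.9585 + 2×0.01628) × 2.888 = 2.86 mmol/kg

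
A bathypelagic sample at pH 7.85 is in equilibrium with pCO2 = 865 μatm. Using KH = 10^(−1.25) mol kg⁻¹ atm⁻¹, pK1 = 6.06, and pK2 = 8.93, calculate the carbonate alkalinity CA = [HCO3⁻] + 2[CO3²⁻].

[CO2*] = KH · pCO2 = 10^(−1.25) × 865×10^-6 = 4.864×10^-5 mol/kg
α₀ = 1/(1 + K1/[H⁺] + K1K2/[H⁺]²) = 1/(1 + 10^+1.79 + 10^+0.71) = 0.01475
DIC = [CO2*]/α₀ = 4.864×10^-5 / 0.01475 = 3.297 mmol/kg
CA = (α₁ + 2α₂)·DIC = (0.9096 + 2×0.07566) × 3.297 = 3.50 mmol/kg

CA = 3.50 mmol/kg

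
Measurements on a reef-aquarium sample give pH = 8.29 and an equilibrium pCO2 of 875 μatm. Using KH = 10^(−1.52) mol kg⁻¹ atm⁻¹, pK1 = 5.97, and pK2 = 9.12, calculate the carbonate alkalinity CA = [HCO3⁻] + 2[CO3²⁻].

CA = 7.15 mmol/kg

[CO2*] = KH · pCO2 = 10^(−1.52) × 875×10^-6 = 2.642×10^-5 mol/kg
α₀ = 1/(1 + K1/[H⁺] + K1K2/[H⁺]²) = 1/(1 + 10^+2.32 + 10^+1.49) = 0.004152
DIC = [CO2*]/α₀ = 2.642×10^-5 / 0.004152 = 6.364 mmol/kg
CA = (α₁ + 2α₂)·DIC = (0.8675 + 2×0.1283) × 6.364 = 7.15 mmol/kg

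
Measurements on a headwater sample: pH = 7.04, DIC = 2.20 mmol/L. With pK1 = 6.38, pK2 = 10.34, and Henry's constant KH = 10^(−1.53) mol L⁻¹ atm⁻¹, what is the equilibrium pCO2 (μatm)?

pCO2 = 1.34×10^4 μatm

α₀ = 1 / (1 + K1/[H⁺] + K1K2/[H⁺]²) = 1 / (1 + 10^+0.66 + 10^-2.64)
   = 1 / (1 + 4.5709 + 0.0022909) = 1/5.5732 = 0.1794
[CO2*] = α₀ × DIC = 0.1794 × 2.20 = 0.3947 mmol/L
pCO2 = [CO2*]/KH = 3.947×10^-4 / 2.951×10^-2 = 1.34×10^4 μatm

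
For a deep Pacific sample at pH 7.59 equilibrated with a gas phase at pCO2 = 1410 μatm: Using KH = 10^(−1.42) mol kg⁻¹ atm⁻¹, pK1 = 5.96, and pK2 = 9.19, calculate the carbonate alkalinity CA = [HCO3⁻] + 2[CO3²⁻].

CA = 2.40 mmol/kg

[CO2*] = KH · pCO2 = 10^(−1.42) × 1410×10^-6 = 5.361×10^-5 mol/kg
α₀ = 1/(1 + K1/[H⁺] + K1K2/[H⁺]²) = 1/(1 + 10^+1.63 + 10^+0.03) = 0.02236
DIC = [CO2*]/α₀ = 5.361×10^-5 / 0.02236 = 2.398 mmol/kg
CA = (α₁ + 2α₂)·DIC = (0.9537 + 2×0.02396) × 2.398 = 2.40 mmol/kg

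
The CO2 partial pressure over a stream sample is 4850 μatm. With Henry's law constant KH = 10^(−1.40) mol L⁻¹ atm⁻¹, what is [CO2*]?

[CO2*] = 193 μmol/L

KH = 10^(−1.40) = 3.981×10^-2 mol L⁻¹ atm⁻¹
[CO2*] = KH · pCO2 = 3.981×10^-2 × 4850×10^-6 atm = 1.93×10^-4 mol/L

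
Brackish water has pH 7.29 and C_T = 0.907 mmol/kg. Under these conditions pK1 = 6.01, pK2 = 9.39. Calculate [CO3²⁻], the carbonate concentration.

α₂ = 1 / (1 + [H⁺]/K2 + [H⁺]²/(K1K2)) = 1 / (1 + 10^+2.10 + 10^+0.82)
   = 1 / (1 + 125.89 + 6.6069) = 1/133.50 = 0.007491
[CO3²⁻] = α₂ × DIC = 0.007491 × 0.907 = 0.00679 mmol/kg = 6.79 μmol/kg

[CO3²⁻] = 6.79 μmol/kg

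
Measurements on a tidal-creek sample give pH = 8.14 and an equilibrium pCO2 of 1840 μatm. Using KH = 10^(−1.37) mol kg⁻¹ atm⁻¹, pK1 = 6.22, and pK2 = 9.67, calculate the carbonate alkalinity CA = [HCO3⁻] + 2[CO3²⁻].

[CO2*] = KH · pCO2 = 10^(−1.37) × 1840×10^-6 = 7.849×10^-5 mol/kg
α₀ = 1/(1 + K1/[H⁺] + K1K2/[H⁺]²) = 1/(1 + 10^+1.92 + 10^+0.39) = 0.01154
DIC = [CO2*]/α₀ = 7.849×10^-5 / 0.01154 = 6.800 mmol/kg
CA = (α₁ + 2α₂)·DIC = (0.9601 + 2×0.02834) × 6.800 = 6.91 mmol/kg

CA = 6.91 mmol/kg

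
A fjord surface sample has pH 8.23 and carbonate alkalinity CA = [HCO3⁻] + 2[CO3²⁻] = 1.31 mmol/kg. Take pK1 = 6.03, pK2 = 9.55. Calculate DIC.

DIC = 1.26 mmol/kg

CA = [HCO3⁻] + 2[CO3²⁻] = (α₁ + 2α₂)·DIC
At pH 8.23: [H⁺]/K1 = 10^-2.20 = 0.0063096, K2/[H⁺] = 10^-1.32 = 0.047863
α₁ = 1/(1 + 0.0063096 + 0.047863) = 1/1.0542 = 0.9486; α₂ = α₁·K2/[H⁺] = 0.04540
α₁ + 2α₂ = 1.0394
DIC = CA / (α₁ + 2α₂) = 1.31 / 1.0394 = 1.26 mmol/kg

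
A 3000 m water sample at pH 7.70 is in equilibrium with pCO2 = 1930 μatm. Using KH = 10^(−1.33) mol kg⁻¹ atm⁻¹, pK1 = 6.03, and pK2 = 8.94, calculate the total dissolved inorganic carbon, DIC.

DIC = 4.56 mmol/kg

[CO2*] = KH · pCO2 = 10^(−1.33) × 1930×10^-6 = 9.027×10^-5 mol/kg
α₀ = 1/(1 + K1/[H⁺] + K1K2/[H⁺]²) = 1/(1 + 10^+1.67 + 10^+0.43) = 0.01982
DIC = [CO2*]/α₀ = 9.027×10^-5 / 0.01982 = 4.56 mmol/kg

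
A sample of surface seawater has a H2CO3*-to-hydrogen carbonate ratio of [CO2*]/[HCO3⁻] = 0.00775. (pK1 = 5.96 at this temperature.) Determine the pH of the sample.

pH = 8.07

From K1 = [H⁺][HCO3⁻]/[CO2*]:  pH = pK1 − log₁₀([CO2*]/[HCO3⁻])
log₁₀(0.00775) = -2.111
pH = 5.96 − (-2.111) = 8.07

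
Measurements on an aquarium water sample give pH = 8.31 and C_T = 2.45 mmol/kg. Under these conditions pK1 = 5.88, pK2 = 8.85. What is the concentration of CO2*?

[CO2*] = 7.04 μmol/kg

α₀ = 1 / (1 + K1/[H⁺] + K1K2/[H⁺]²) = 1 / (1 + 10^+2.43 + 10^+1.89)
   = 1 / (1 + 269.15 + 77.625) = 1/347.78 = 0.002875
[CO2*] = α₀ × DIC = 0.002875 × 2.45 = 0.00704 mmol/kg = 7.04 μmol/kg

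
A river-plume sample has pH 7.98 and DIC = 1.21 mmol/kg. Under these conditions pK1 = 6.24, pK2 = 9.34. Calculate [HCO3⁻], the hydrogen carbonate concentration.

α₁ = 1 / (1 + [H⁺]/K1 + K2/[H⁺]) = 1 / (1 + 10^-1.74 + 10^-1.36)
   = 1 / (1 + 0.018197 + 0.043652) = 1/1.0618 = 0.9418
[HCO3⁻] = α₁ × DIC = 0.9418 × 1.21 = 1.14 mmol/kg

[HCO3⁻] = 1.14 mmol/kg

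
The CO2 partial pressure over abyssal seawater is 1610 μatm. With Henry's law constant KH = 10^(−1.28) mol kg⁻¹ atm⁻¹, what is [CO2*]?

KH = 10^(−1.28) = 5.248×10^-2 mol kg⁻¹ atm⁻¹
[CO2*] = KH · pCO2 = 5.248×10^-2 × 1610×10^-6 atm = 8.45×10^-5 mol/kg

[CO2*] = 84.5 μmol/kg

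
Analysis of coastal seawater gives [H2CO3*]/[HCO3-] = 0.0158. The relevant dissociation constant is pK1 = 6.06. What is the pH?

pH = 7.86

From K1 = [H⁺][HCO3-]/[H2CO3*]:  pH = pK1 − log₁₀([H2CO3*]/[HCO3-])
log₁₀(0.0158) = -1.801
pH = 6.06 − (-1.801) = 7.86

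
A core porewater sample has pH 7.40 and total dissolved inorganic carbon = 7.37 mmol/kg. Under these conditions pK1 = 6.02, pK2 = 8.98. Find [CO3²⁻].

α₂ = 1 / (1 + [H⁺]/K2 + [H⁺]²/(K1K2)) = 1 / (1 + 10^+1.58 + 10^+0.20)
   = 1 / (1 + 38.019 + 1.5849) = 1/40.604 = 0.02463
[CO3²⁻] = α₂ × DIC = 0.02463 × 7.37 = 0.182 mmol/kg

[CO3²⁻] = 0.182 mmol/kg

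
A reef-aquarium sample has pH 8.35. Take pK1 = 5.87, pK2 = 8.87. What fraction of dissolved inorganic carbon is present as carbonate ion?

α₂ = 0.231

α₂ = 1 / (1 + [H⁺]/K2 + [H⁺]²/(K1K2)) = 1 / (1 + 10^+0.52 + 10^-1.96)
   = 1 / (1 + 3.3113 + 0.010965) = 1/4.3223 = 0.2314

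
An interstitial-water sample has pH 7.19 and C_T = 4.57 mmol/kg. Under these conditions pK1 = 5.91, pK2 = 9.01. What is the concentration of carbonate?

α₂ = 1 / (1 + [H⁺]/K2 + [H⁺]²/(K1K2)) = 1 / (1 + 10^+1.82 + 10^+0.54)
   = 1 / (1 + 66.069 + 3.4674) = 1/70.537 = 0.01418
[CO3²⁻] = α₂ × DIC = 0.01418 × 4.57 = 0.0648 mmol/kg

[CO3²⁻] = 0.0648 mmol/kg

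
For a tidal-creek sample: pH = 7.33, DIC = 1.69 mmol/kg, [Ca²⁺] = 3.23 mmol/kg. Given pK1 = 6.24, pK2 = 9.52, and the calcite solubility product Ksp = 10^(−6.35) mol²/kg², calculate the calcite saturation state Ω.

α₂ = 1 / (1 + [H⁺]/K2 + [H⁺]²/(K1K2)) = 1 / (1 + 10^+2.19 + 10^+1.10)
   = 1 / (1 + 154.88 + 12.589) = 1/168.47 = 0.005936
[CO3²⁻] = α₂ × DIC = 0.005936 × 1.69 = 0.01003 mmol/kg = 10.03 μmol/kg
Ksp = 10^(−6.35) = 4.467×10^-7
Ω = [Ca²⁺][CO3²⁻]/Ksp = (3.23×10^-3)(1.003×10^-5) / 4.467×10^-7 = 0.0725

Ω = 0.0725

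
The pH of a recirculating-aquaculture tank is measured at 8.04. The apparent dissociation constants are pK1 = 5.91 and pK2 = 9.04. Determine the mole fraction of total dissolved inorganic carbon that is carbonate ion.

α₂ = 0.0903

α₂ = 1 / (1 + [H⁺]/K2 + [H⁺]²/(K1K2)) = 1 / (1 + 10^+1.00 + 10^-1.13)
   = 1 / (1 + 10.000 + 0.074131) = 1/11.074 = 0.09030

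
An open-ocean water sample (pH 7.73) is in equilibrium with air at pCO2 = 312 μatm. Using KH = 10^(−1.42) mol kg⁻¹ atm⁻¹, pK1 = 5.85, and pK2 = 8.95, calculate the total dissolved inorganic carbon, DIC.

[CO2*] = KH · pCO2 = 10^(−1.42) × 312×10^-6 = 1.186×10^-5 mol/kg
α₀ = 1/(1 + K1/[H⁺] + K1K2/[H⁺]²) = 1/(1 + 10^+1.88 + 10^+0.66) = 0.01228
DIC = [CO2*]/α₀ = 1.186×10^-5 / 0.01228 = 0.966 mmol/kg

DIC = 0.966 mmol/kg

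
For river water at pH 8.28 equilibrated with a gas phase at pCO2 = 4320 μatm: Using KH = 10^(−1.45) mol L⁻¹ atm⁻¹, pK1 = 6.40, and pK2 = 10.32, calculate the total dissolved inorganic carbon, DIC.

DIC = 11.9 mmol/L

[CO2*] = KH · pCO2 = 10^(−1.45) × 4320×10^-6 = 1.533×10^-4 mol/L
α₀ = 1/(1 + K1/[H⁺] + K1K2/[H⁺]²) = 1/(1 + 10^+1.88 + 10^-0.16) = 0.01289
DIC = [CO2*]/α₀ = 1.533×10^-4 / 0.01289 = 11.9 mmol/L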